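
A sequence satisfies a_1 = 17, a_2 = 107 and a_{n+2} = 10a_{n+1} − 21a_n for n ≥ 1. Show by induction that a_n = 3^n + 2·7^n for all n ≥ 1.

Base cases: a_1 = 17 and 3^1 + 2·7^1 = 17; a_2 = 107 and 3^2 + 2·7^2 = 107.
Assume a_i = 3^i + 2·7^i for all 1 ≤ i ≤ j, where j ≥ 2.
Then a_{j+1} = 10a_j − 21a_{j−1} = 10·(3^j + 2·7^j) − 21·(3^{j−1} + 2·7^{j−1}) = (10·3 − 21)3^{j−1} + 2·(10·7 − 21)7^{j−1} = 9·3^{j−1} + 98·7^{j−1} = 3^{j+1} + 2·7^{j+1}.
By strong induction, a_n = 3^n + 2·7^n for all n ≥ 1.

a_n = 3^n + 2·7^n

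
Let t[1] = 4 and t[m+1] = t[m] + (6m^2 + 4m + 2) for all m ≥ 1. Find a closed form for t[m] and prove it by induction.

Claim: t[m] = 2m^3 − m^2 + m + 2.

Base case: t[1] = 4, and 2·1^3 − 1^2 + 1 + 2 = 4.
Assume t[k] = 2k^3 − k^2 + k + 2.
Then t[k+1] = t[k] + (6k^2 + 4k + 2) = (2k^3 − k^2 + k + 2) + (6k^2 + 4k + 2) = 2k^3 + 5k^2 + 5k + 4,
and 2·(k+1)^3 − (k+1)^2 + (k+1) + 2 = 2k^3 + 5k^2 + 5k + 4.
Hence t[m] = 2m^3 − m^2 + m + 2 for every m ≥ 1, by induction.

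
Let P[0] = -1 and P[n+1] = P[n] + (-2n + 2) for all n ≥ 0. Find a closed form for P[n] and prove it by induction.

Claim: P[n] = -n^2 + 3n − 1.

Base case: P[0] = -1, and -0^2 + 3·0 − 1 = -1.
Assume P[r] = -r^2 + 3r − 1.
Then P[r+1] = P[r] + (-2r + 2) = (-r^2 + 3r − 1) + (-2r + 2) = -r^2 + r + 1,
and -(r+1)^2 + 3·(r+1) − 1 = -r^2 + r + 1.
By induction, P[n] = -n^2 + 3n − 1 for all n ≥ 0.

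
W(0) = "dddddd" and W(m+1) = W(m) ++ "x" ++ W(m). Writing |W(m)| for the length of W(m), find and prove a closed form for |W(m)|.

Claim: |W(m)| = 7·2^m − 1.

Base case: |W(0)| = 6, and 7·2^0 − 1 = 6.
Assume |W(j)| = 7·2^j − 1.
Then |W(j+1)| = |W(j)| + 1 + |W(j)| = 2|W(j)| + 1 = 2(7·2^j − 1) + 1 = 7·2^{j+1} − 2 + 1 = 7·2^{j+1} − 1.
Hence |W(m)| = 7·2^m − 1 for every m ≥ 0, by induction.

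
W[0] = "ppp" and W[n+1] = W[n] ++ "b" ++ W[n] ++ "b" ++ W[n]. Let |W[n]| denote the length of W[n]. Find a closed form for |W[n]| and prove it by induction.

Claim: |W[n]| = 4·3^n − 1.

Base case: |W[0]| = 3, and 4·3^0 − 1 = 3.
Assume |W[m]| = 4·3^m − 1.
Then |W[m+1]| = 3|W[m]| + 2 = 3(4·3^m − 1) + 2 = 4·3^{m+1} − 3 + 2 = 4·3^{m+1} − 1.
So the formula holds for m+1, and by induction |W[n]| = 4·3^n − 1 for all n ≥ 0.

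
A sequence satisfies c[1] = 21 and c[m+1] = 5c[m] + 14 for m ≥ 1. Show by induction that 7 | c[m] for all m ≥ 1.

Base case: c[1] = 21 = 7·3, so 7 | c[1].
Assume 7 | c[j], so c[j] = 7t for some integer t.
Then c[j+1] = 5c[j] + 14 = 5·(7t) + 14 = 7(5t + 2), so 7 | c[j+1].
Hence 7 | c[m] for every m ≥ 1, by induction.

7 | c[m]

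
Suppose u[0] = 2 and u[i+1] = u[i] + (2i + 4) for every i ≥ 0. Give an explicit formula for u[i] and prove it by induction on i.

Claim: u[i] = i^2 + 3i + 2.

Base case: u[0] = 2, and 0^2 + 3·0 + 2 = 2.
Assume u[j] = j^2 + 3j + 2.
Then u[j+1] = u[j] + (2j + 4) = (j^2 + 3j + 2) + (2j + 4) = j^2 + 5j + 6,
and (j+1)^2 + 3·(j+1) + 2 = j^2 + 5j + 6.
Hence u[i] = i^2 + 3i + 2 for every i ≥ 0, by induction.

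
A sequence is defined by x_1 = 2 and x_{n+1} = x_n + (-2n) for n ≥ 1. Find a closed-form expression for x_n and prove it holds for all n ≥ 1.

Claim: x_n = -n^2 + n + 2.

Base case: x_1 = 2, and -1^2 + 1 + 2 = 2.
Assume x_j = -j^2 + j + 2.
Then x_{j+1} = x_j + (-2j) = (-j^2 + j + 2) + (-2j) = -j^2 − j + 2,
and -(j+1)^2 + (j+1) + 2 = -j^2 − j + 2.
By induction, x_n = -n^2 + n + 2 for all n ≥ 1.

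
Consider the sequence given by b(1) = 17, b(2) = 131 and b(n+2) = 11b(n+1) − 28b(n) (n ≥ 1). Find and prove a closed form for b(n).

Claim: b(n) = 3·7^n − 4^n.

Base cases: b(1) = 17 and 3·7^1 − 4^1 = 17; b(2) = 131 and 3·7^2 − 4^2 = 131.
Assume b(i) = 3·7^i − 4^i for all 1 ≤ i ≤ j, where j ≥ 2.
Then b(j+1) = 11b(j) − 28b(j−1) = 11·(3·7^j − 4^j) − 28·(3·7^{j−1} − 4^{j−1}) = 3·(11·7 − 28)7^{j−1} − (11·4 − 28)4^{j−1} = 147·7^{j−1} − 16·4^{j−1} = 3·7^{j+1} − 4^{j+1}.
By strong induction, b(n) = 3·7^n − 4^n for all n ≥ 1.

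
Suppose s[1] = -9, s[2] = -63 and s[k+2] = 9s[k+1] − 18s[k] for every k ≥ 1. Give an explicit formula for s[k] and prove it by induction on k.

Claim: s[k] = 3^k − 2·6^k.

Base cases: s[1] = -9 and 3^1 − 2·6^1 = -9; s[2] = -63 and 3^2 − 2·6^2 = -63.
Assume s[j] = 3^j − 2·6^j for all 1 ≤ j ≤ r, where r ≥ 2.
Then s[r+1] = 9s[r] − 18s[r−1] = 9·(3^r − 2·6^r) − 18·(3^{r−1} − 2·6^{r−1}) = (9·3 − 18)3^{r−1} − 2·(9·6 − 18)6^{r−1} = 9·3^{r−1} − 72·6^{r−1} = 3^{r+1} − 2·6^{r+1}.
This completes the inductive step, so s[k] = 3^k − 2·6^k for all k ≥ 1.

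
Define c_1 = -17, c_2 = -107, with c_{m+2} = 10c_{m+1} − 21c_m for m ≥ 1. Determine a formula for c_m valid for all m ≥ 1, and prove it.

Claim: c_m = -3^m − 2·7^m.

Base cases: c_1 = -17 and -3^1 − 2·7^1 = -17; c_2 = -107 and -3^2 − 2·7^2 = -107.
Assume c_j = -3^j − 2·7^j for all 1 ≤ j ≤ r, where r ≥ 2.
Then c_{r+1} = 10c_r − 21c_{r−1} = 10·(-3^r − 2·7^r) − 21·(-3^{r−1} − 2·7^{r−1}) = -(10·3 − 21)3^{r−1} − 2·(10·7 − 21)7^{r−1} = -9·3^{r−1} − 98·7^{r−1} = -3^{r+1} − 2·7^{r+1}.
By strong induction, c_m = -3^m − 2·7^m for all m ≥ 1.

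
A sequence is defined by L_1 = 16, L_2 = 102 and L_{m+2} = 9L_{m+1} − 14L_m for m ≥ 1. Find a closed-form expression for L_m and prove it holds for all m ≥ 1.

Claim: L_m = 2^m + 2·7^m.

Base cases: L_1 = 16 and 2^1 + 2·7^1 = 16; L_2 = 102 and 2^2 + 2·7^2 = 102.
Assume L_j = 2^j + 2·7^j for all 1 ≤ j ≤ k, where k ≥ 2.
Then L_{k+1} = 9L_k − 14L_{k−1} = 9·(2^k + 2·7^k) − 14·(2^{k−1} + 2·7^{k−1}) = (9·2 − 14)2^{k−1} + 2·(9·7 − 14)7^{k−1} = 4·2^{k−1} + 98·7^{k−1} = 2^{k+1} + 2·7^{k+1}.
So the formula holds for k+1, and by strong induction L_m = 2^m + 2·7^m for all m ≥ 1.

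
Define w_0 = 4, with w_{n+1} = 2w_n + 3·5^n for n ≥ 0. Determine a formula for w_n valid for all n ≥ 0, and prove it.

Claim: w_n = 3·2^n + 5^n.

Base case: w_0 = 4, and 3·2^0 + 5^0 = 3 + 1 = 4.
Assume w_k = 3·2^k + 5^k for some k ≥ 0.
Then w_{k+1} = 2w_k + 3·5^k = 2·(3·2^k + 5^k) + 3·5^k = 3·2^{k+1} + 2·5^k + 3·5^k = 3·2^{k+1} + 5·5^k = 3·2^{k+1} + 5^{k+1}.
Hence w_n = 3·2^n + 5^n for every n ≥ 0, by induction.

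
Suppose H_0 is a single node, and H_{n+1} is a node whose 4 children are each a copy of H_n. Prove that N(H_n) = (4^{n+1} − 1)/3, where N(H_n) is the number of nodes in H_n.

Base case: N(H_0) = 1, and (4^{0+1} − 1)/3 = 1.
Assume N(H_m) = (4^{m+1} − 1)/3.
Then N(H_{m+1}) = 1 + 4N(H_m) = 1 + 4·(4^{m+1} − 1)/3 = 1 + (4^{m+2} − 4)/3 = (3 + 4^{m+2} − 4)/3 = (4^{m+2} − 1)/3.
Hence N(H_n) = (4^{n+1} − 1)/3 for every n ≥ 0, by induction.

N(H_n) = (4^{n+1} − 1)/3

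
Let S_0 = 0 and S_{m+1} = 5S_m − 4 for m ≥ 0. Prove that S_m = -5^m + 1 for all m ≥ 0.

Base case: S_0 = 0, and -5^0 + 1 = -1 + 1 = 0.
Assume S_r = -5^r + 1 for some r ≥ 0.
Then S_{r+1} = 5S_r − 4 = 5·(-5^r + 1) − 4 = -5^{r+1} + 5 − 4 = -5^{r+1} + 1.
So the formula holds for r+1, and by induction S_m = -5^m + 1 for all m ≥ 0.

S_m = -5^m + 1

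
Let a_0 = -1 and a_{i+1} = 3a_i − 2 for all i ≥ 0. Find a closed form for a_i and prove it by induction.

Claim: a_i = -2·3^i + 1.

Base case: a_0 = -1, and -2·3^0 + 1 = -2 + 1 = -1.
Assume a_m = -2·3^m + 1 for some m ≥ 0.
Then a_{m+1} = 3a_m − 2 = 3·(-2·3^m + 1) − 2 = -6·3^m + 3 − 2 = -2·3^{m+1} + 1.
This completes the inductive step, so a_i = -2·3^i + 1 for all i ≥ 0.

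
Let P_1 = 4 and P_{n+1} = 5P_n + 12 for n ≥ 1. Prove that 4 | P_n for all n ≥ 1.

Base case: P_1 = 4 = 4·1, so 4 | P_1.
Assume 4 | P_m, so P_m = 4t for some integer t.
Then P_{m+1} = 5P_m + 12 = 5·(4t) + 12 = 4(5t + 3), so 4 | P_{m+1}.
So the property holds for m+1, and by induction 4 | P_n for all n ≥ 1.

4 | P_n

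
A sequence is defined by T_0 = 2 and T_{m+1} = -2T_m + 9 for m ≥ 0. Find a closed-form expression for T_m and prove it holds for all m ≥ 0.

Claim: T_m = -(-2)^m + 3.

Base case: T_0 = 2, and -(-2)^0 + 3 = -1 + 3 = 2.
Assume T_j = -(-2)^j + 3 for some j ≥ 0.
Then T_{j+1} = -2T_j + 9 = -2·(-(-2)^j + 3) + 9 = 2·(-2)^j − 6 + 9 = -(-2)^{j+1} + 3.
So the formula holds for j+1, and by induction T_m = -(-2)^m + 3 for all m ≥ 0.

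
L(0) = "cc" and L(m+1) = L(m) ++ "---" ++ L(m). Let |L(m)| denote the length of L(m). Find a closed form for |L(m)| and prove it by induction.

Claim: |L(m)| = 5·2^m − 3.

Base case: |L(0)| = 2, and 5·2^0 − 3 = 2.
Assume |L(j)| = 5·2^j − 3.
Then |L(j+1)| = |L(j)| + 3 + |L(j)| = 2|L(j)| + 3 = 2(5·2^j − 3) + 3 = 5·2^{j+1} − 6 + 3 = 5·2^{j+1} − 3.
By induction, |L(m)| = 5·2^m − 3 for all m ≥ 0.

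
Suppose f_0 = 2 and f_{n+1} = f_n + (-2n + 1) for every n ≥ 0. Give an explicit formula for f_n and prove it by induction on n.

Claim: f_n = -n^2 + 2n + 2.

Base case: f_0 = 2, and -0^2 + 2·0 + 2 = 2.
Assume f_r = -r^2 + 2r + 2.
Then f_{r+1} = f_r + (-2r + 1) = (-r^2 + 2r + 2) + (-2r + 1) = -r^2 + 3,
and -(r+1)^2 + 2·(r+1) + 2 = -r^2 + 3.
By induction, f_n = -n^2 + 2n + 2 for all n ≥ 0.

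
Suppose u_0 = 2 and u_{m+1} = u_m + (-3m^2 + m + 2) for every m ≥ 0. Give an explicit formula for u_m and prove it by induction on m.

Claim: u_m = -m^3 + 2m^2 + m + 2.

Base case: u_0 = 2, and -0^3 + 2·0^2 + 0 + 2 = 2.
Assume u_k = -k^3 + 2k^2 + k + 2.
Then u_{k+1} = u_k + (-3k^2 + k + 2) = (-k^3 + 2k^2 + k + 2) + (-3k^2 + k + 2) = -k^3 − k^2 + 2k + 4,
and -(k+1)^3 + 2·(k+1)^2 + (k+1) + 2 = -k^3 − k^2 + 2k + 4.
Hence u_m = -m^3 + 2m^2 + m + 2 for every m ≥ 0, by induction.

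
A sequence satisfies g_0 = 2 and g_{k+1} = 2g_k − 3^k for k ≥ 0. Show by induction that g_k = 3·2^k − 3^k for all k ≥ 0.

Base case: g_0 = 2, and 3·2^0 − 3^0 = 3 − 1 = 2.
Assume g_r = 3·2^r − 3^r for some r ≥ 0.
Then g_{r+1} = 2g_r − 3^r = 2·(3·2^r − 3^r) − 3^r = 3·2^{r+1} − 2·3^r − 3^r = 3·2^{r+1} − 3·3^r = 3·2^{r+1} − 3^{r+1}.
This completes the inductive step, so g_k = 3·2^k − 3^k for all k ≥ 0.

g_k = 3·2^k − 3^k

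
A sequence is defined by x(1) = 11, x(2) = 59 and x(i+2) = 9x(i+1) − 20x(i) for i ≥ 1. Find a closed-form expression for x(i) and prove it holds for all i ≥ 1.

Claim: x(i) = 3·5^i − 4^i.

Base cases: x(1) = 11 and 3·5^1 − 4^1 = 11; x(2) = 59 and 3·5^2 − 4^2 = 59.
Assume x(j) = 3·5^j − 4^j for all 1 ≤ j ≤ r, where r ≥ 2.
Then x(r+1) = 9x(r) − 20x(r−1) = 9·(3·5^r − 4^r) − 20·(3·5^{r−1} − 4^{r−1}) = 3·(9·5 − 20)5^{r−1} − (9·4 − 20)4^{r−1} = 75·5^{r−1} − 16·4^{r−1} = 3·5^{r+1} − 4^{r+1}.
Hence x(i) = 3·5^i − 4^i for every i ≥ 1, by strong induction.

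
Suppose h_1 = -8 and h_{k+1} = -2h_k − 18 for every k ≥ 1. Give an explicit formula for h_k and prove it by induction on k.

Claim: h_k = (-2)^k − 6.

Base case: h_1 = -8, and (-2)^1 − 6 = -2 − 6 = -8.
Assume h_m = (-2)^m − 6 for some m ≥ 1.
Then h_{m+1} = -2h_m − 18 = -2·((-2)^m − 6) − 18 = -2·(-2)^m + 12 − 18 = (-2)^{m+1} − 6.
Hence h_k = (-2)^k − 6 for every k ≥ 1, by induction.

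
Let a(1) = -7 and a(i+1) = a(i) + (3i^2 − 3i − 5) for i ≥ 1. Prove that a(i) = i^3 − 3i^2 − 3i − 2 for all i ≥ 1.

Base case: a(1) = -7, and 1^3 − 3·1^2 − 3·1 − 2 = -7.
Assume a(j) = j^3 − 3j^2 − 3j − 2.
Then a(j+1) = a(j) + (3j^2 − 3j − 5) = (j^3 − 3j^2 − 3j − 2) + (3j^2 − 3j − 5) = j^3 − 6j − 7,
and (j+1)^3 − 3·(j+1)^2 − 3·(j+1) − 2 = j^3 − 6j − 7.
This completes the inductive step, so a(i) = i^3 − 3i^2 − 3i − 2 for all i ≥ 1.

a(i) = i^3 − 3i^2 − 3i − 2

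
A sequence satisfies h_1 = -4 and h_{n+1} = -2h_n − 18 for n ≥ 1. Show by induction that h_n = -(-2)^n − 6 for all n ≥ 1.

Base case: h_1 = -4, and -(-2)^1 − 6 = 2 − 6 = -4.
Assume h_j = -(-2)^j − 6 for some j ≥ 1.
Then h_{j+1} = -2h_j − 18 = -2·(-(-2)^j − 6) − 18 = 2·(-2)^j + 12 − 18 = -(-2)^{j+1} − 6.
By induction, h_n = -(-2)^n − 6 for all n ≥ 1.

h_n = -(-2)^n − 6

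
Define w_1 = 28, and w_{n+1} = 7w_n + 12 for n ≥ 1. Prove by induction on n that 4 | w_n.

Base case: w_1 = 28 = 4·7, so 4 | w_1.
Assume 4 | w_k, so w_k = 4t for some integer t.
Then w_{k+1} = 7w_k + 12 = 7·(4t) + 12 = 4(7t + 3), so 4 | w_{k+1}.
This completes the inductive step, so 4 | w_n for all n ≥ 1.

4 | w_n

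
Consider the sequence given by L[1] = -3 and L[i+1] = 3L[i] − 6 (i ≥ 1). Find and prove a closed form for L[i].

Claim: L[i] = -2·3^i + 3.

Base case: L[1] = -3, and -2·3^1 + 3 = -6 + 3 = -3.
Assume L[j] = -2·3^j + 3 for some j ≥ 1.
Then L[j+1] = 3L[j] − 6 = 3·(-2·3^j + 3) − 6 = -6·3^j + 9 − 6 = -2·3^{j+1} + 3.
Hence L[i] = -2·3^i + 3 for every i ≥ 1, by induction.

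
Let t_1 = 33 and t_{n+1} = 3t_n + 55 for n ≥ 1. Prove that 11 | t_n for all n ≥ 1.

Base case: t_1 = 33 = 11·3, so 11 | t_1.
Assume 11 | t_m, so t_m = 11s for some integer s.
Then t_{m+1} = 3t_m + 55 = 3·(11s) + 55 = 11(3s + 5), so 11 | t_{m+1}.
This completes the inductive step, so 11 | t_n for all n ≥ 1.

11 | t_n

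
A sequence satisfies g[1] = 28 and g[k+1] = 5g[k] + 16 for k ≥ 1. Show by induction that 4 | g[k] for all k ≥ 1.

Base case: g[1] = 28 = 4·7, so 4 | g[1].
Assume 4 | g[j], so g[j] = 4t for some integer t.
Then g[j+1] = 5g[j] + 16 = 5·(4t) + 16 = 4(5t + 4), so 4 | g[j+1].
So the property holds for j+1, and by induction 4 | g[k] for all k ≥ 1.

4 | g[k]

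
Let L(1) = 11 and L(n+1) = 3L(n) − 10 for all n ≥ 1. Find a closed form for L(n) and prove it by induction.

Claim: L(n) = 2·3^n + 5.

Base case: L(1) = 11, and 2·3^1 + 5 = 6 + 5 = 11.
Assume L(k) = 2·3^k + 5 for some k ≥ 1.
Then L(k+1) = 3L(k) − 10 = 3·(2·3^k + 5) − 10 = 6·3^k + 15 − 10 = 2·3^{k+1} + 5.
This completes the inductive step, so L(n) = 2·3^n + 5 for all n ≥ 1.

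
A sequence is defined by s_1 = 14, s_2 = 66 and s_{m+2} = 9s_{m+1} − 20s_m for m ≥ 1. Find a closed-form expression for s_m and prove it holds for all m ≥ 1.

Claim: s_m = 2·5^m + 4^m.

Base cases: s_1 = 14 and 2·5^1 + 4^1 = 14; s_2 = 66 and 2·5^2 + 4^2 = 66.
Assume s_j = 2·5^j + 4^j for all 1 ≤ j ≤ r, where r ≥ 2.
Then s_{r+1} = 9s_r − 20s_{r−1} = 9·(2·5^r + 4^r) − 20·(2·5^{r−1} + 4^{r−1}) = 2·(9·5 − 20)5^{r−1} + (9·4 − 20)4^{r−1} = 50·5^{r−1} + 16·4^{r−1} = 2·5^{r+1} + 4^{r+1}.
This completes the inductive step, so s_m = 2·5^m + 4^m for all m ≥ 1.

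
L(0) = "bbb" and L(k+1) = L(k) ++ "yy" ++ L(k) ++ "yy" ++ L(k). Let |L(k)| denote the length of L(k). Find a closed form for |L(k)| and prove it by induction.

Claim: |L(k)| = 5·3^k − 2.

Base case: |L(0)| = 3, and 5·3^0 − 2 = 3.
Assume |L(r)| = 5·3^r − 2.
Then |L(r+1)| = 3|L(r)| + 4 = 3(5·3^r − 2) + 4 = 5·3^{r+1} − 6 + 4 = 5·3^{r+1} − 2.
So the formula holds for r+1, and by induction |L(k)| = 5·3^k − 2 for all k ≥ 0.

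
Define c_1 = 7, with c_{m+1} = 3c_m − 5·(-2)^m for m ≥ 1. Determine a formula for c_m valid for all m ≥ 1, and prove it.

Claim: c_m = 3·3^m + (-2)^m.

Base case: c_1 = 7, and 3·3^1 + (-2)^1 = 9 − 2 = 7.
Assume c_k = 3·3^k + (-2)^k for some k ≥ 1.
Then c_{k+1} = 3c_k − 5·(-2)^k = 3·(3·3^k + (-2)^k) − 5·(-2)^k = 3·3^{k+1} + 3·(-2)^k − 5·(-2)^k = 3·3^{k+1} − 2·(-2)^k = 3·3^{k+1} + (-2)^{k+1}.
So the formula holds for k+1, and by induction c_m = 3·3^m + (-2)^m for all m ≥ 1.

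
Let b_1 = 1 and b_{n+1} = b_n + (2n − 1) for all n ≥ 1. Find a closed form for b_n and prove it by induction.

Claim: b_n = n^2 − 2n + 2.

Base case: b_1 = 1, and 1^2 − 2·1 + 2 = 1.
Assume b_r = r^2 − 2r + 2.
Then b_{r+1} = b_r + (2r − 1) = (r^2 − 2r + 2) + (2r − 1) = r^2 + 1,
and (r+1)^2 − 2·(r+1) + 2 = r^2 + 1.
This completes the inductive step, so b_n = n^2 − 2n + 2 for all n ≥ 1.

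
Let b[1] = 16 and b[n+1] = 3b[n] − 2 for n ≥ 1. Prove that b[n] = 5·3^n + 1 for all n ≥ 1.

Base case: b[1] = 16, and 5·3^1 + 1 = 15 + 1 = 16.
Assume b[r] = 5·3^r + 1 for some r ≥ 1.
Then b[r+1] = 3b[r] − 2 = 3·(5·3^r + 1) − 2 = 15·3^r + 3 − 2 = 5·3^{r+1} + 1.
By induction, b[n] = 5·3^n + 1 for all n ≥ 1.

b[n] = 5·3^n + 1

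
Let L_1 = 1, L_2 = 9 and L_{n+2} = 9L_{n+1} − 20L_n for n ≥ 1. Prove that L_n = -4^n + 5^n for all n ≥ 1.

Base cases: L_1 = 1 and -4^1 + 5^1 = 1; L_2 = 9 and -4^2 + 5^2 = 9.
Assume L_j = -4^j + 5^j for all 1 ≤ j ≤ r, where r ≥ 2.
Then L_{r+1} = 9L_r − 20L_{r−1} = 9·(-4^r + 5^r) − 20·(-4^{r−1} + 5^{r−1}) = -(9·4 − 20)4^{r−1} + (9·5 − 20)5^{r−1} = -16·4^{r−1} + 25·5^{r−1} = -4^{r+1} + 5^{r+1}.
Hence L_n = -4^n + 5^n for every n ≥ 1, by strong induction.

L_n = -4^n + 5^n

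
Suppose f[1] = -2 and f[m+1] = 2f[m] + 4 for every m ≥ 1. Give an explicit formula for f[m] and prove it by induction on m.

Claim: f[m] = 2^m − 4.

Base case: f[1] = -2, and 2^1 − 4 = 2 − 4 = -2.
Assume f[k] = 2^k − 4 for some k ≥ 1.
Then f[k+1] = 2f[k] + 4 = 2·(2^k − 4) + 4 = 2^{k+1} − 8 + 4 = 2^{k+1} − 4.
By induction, f[m] = 2^m − 4 for all m ≥ 1.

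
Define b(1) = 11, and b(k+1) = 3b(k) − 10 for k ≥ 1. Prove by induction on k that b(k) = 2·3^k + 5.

Base case: b(1) = 11, and 2·3^1 + 5 = 6 + 5 = 11.
Assume b(r) = 2·3^r + 5 for some r ≥ 1.
Then b(r+1) = 3b(r) − 10 = 3·(2·3^r + 5) − 10 = 6·3^r + 15 − 10 = 2·3^{r+1} + 5.
By induction, b(k) = 2·3^k + 5 for all k ≥ 1.

b(k) = 2·3^k + 5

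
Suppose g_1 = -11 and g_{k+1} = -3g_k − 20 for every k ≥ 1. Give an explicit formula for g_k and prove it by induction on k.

Claim: g_k = 2·(-3)^k − 5.

Base case: g_1 = -11, and 2·(-3)^1 − 5 = -6 − 5 = -11.
Assume g_r = 2·(-3)^r − 5 for some r ≥ 1.
Then g_{r+1} = -3g_r − 20 = -3·(2·(-3)^r − 5) − 20 = -6·(-3)^r + 15 − 20 = 2·(-3)^{r+1} − 5.
This completes the inductive step, so g_k = 2·(-3)^k − 5 for all k ≥ 1.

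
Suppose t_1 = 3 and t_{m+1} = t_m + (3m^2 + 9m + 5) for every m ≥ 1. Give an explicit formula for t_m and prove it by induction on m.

Claim: t_m = m^3 + 3m^2 + m − 2.

Base case: t_1 = 3, and 1^3 + 3·1^2 + 1 − 2 = 3.
Assume t_j = j^3 + 3j^2 + j − 2.
Then t_{j+1} = t_j + (3j^2 + 9j + 5) = (j^3 + 3j^2 + j − 2) + (3j^2 + 9j + 5) = j^3 + 6j^2 + 10j + 3,
and (j+1)^3 + 3·(j+1)^2 + (j+1) − 2 = j^3 + 6j^2 + 10j + 3.
By induction, t_m = m^3 + 3m^2 + m − 2 for all m ≥ 1.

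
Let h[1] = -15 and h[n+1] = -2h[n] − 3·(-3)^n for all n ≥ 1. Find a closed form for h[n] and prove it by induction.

Claim: h[n] = 3·(-2)^n + 3·(-3)^n.

Base case: h[1] = -15, and 3·(-2)^1 + 3·(-3)^1 = -6 − 9 = -15.
Assume h[m] = 3·(-2)^m + 3·(-3)^m for some m ≥ 1.
Then h[m+1] = -2h[m] − 3·(-3)^m = -2·(3·(-2)^m + 3·(-3)^m) − 3·(-3)^m = 3·(-2)^{m+1} − 6·(-3)^m − 3·(-3)^m = 3·(-2)^{m+1} − 9·(-3)^m = 3·(-2)^{m+1} + 3·(-3)^{m+1}.
So the formula holds for m+1, and by induction h[n] = 3·(-2)^n + 3·(-3)^n for all n ≥ 1.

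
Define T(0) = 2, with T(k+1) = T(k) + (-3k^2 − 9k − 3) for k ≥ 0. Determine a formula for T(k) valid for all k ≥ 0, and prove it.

Claim: T(k) = -k^3 − 3k^2 + k + 2.

Base case: T(0) = 2, and -0^3 − 3·0^2 + 0 + 2 = 2.
Assume T(r) = -r^3 − 3r^2 + r + 2.
Then T(r+1) = T(r) + (-3r^2 − 9r − 3) = (-r^3 − 3r^2 + r + 2) + (-3r^2 − 9r − 3) = -r^3 − 6r^2 − 8r − 1,
and -(r+1)^3 − 3·(r+1)^2 + (r+1) + 2 = -r^3 − 6r^2 − 8r − 1.
This completes the inductive step, so T(k) = -k^3 − 3k^2 + k + 2 for all k ≥ 0.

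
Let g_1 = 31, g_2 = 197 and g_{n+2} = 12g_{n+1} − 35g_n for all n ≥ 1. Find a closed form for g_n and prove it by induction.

Claim: g_n = 3·7^n + 2·5^n.

Base cases: g_1 = 31 and 3·7^1 + 2·5^1 = 31; g_2 = 197 and 3·7^2 + 2·5^2 = 197.
Assume g_j = 3·7^j + 2·5^j for all 1 ≤ j ≤ r, where r ≥ 2.
Then g_{r+1} = 12g_r − 35g_{r−1} = 12·(3·7^r + 2·5^r) − 35·(3·7^{r−1} + 2·5^{r−1}) = 3·(12·7 − 35)7^{r−1} + 2·(12·5 − 35)5^{r−1} = 147·7^{r−1} + 50·5^{r−1} = 3·7^{r+1} + 2·5^{r+1}.
This completes the inductive step, so g_n = 3·7^n + 2·5^n for all n ≥ 1.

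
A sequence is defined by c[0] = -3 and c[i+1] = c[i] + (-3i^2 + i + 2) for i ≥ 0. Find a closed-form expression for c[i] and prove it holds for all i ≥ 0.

Claim: c[i] = -i^3 + 2i^2 + i − 3.

Base case: c[0] = -3, and -0^3 + 2·0^2 + 0 − 3 = -3.
Assume c[j] = -j^3 + 2j^2 + j − 3.
Then c[j+1] = c[j] + (-3j^2 + j + 2) = (-j^3 + 2j^2 + j − 3) + (-3j^2 + j + 2) = -j^3 − j^2 + 2j − 1,
and -(j+1)^3 + 2·(j+1)^2 + (j+1) − 3 = -j^3 − j^2 + 2j − 1.
Hence c[i] = -i^3 + 2i^2 + i − 3 for every i ≥ 0, by induction.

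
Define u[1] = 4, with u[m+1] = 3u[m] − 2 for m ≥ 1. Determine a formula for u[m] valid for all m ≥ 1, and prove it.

Claim: u[m] = 3^m + 1.

Base case: u[1] = 4, and 3^1 + 1 = 3 + 1 = 4.
Assume u[k] = 3^k + 1 for some k ≥ 1.
Then u[k+1] = 3u[k] − 2 = 3·(3^k + 1) − 2 = 3^{k+1} + 3 − 2 = 3^{k+1} + 1.
This completes the inductive step, so u[m] = 3^m + 1 for all m ≥ 1.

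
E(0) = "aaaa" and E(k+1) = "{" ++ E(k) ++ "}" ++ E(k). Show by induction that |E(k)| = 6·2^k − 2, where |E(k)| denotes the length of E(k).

Base case: |E(0)| = 4, and 6·2^0 − 2 = 4.
Assume |E(m)| = 6·2^m − 2.
Then |E(m+1)| = 1 + |E(m)| + 1 + |E(m)| = 2|E(m)| + 2 = 2(6·2^m − 2) + 2 = 6·2^{m+1} − 4 + 2 = 6·2^{m+1} − 2.
This completes the inductive step, so |E(k)| = 6·2^k − 2 for all k ≥ 0.

|E(k)| = 6·2^k − 2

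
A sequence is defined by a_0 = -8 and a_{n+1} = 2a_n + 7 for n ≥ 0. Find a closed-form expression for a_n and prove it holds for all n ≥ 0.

Claim: a_n = -2^n − 7.

Base case: a_0 = -8, and -2^0 − 7 = -1 − 7 = -8.
Assume a_r = -2^r − 7 for some r ≥ 0.
Then a_{r+1} = 2a_r + 7 = 2·(-2^r − 7) + 7 = -2^{r+1} − 14 + 7 = -2^{r+1} − 7.
Hence a_n = -2^n − 7 for every n ≥ 0, by induction.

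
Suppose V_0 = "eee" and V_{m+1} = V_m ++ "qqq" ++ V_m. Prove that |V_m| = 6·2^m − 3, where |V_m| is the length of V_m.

Base case: |V_0| = 3, and 6·2^0 − 3 = 3.
Assume |V_j| = 6·2^j − 3.
Then |V_{j+1}| = |V_j| + 3 + |V_j| = 2|V_j| + 3 = 2(6·2^j − 3) + 3 = 6·2^{j+1} − 6 + 3 = 6·2^{j+1} − 3.
So the formula holds for j+1, and by induction |V_m| = 6·2^m − 3 for all m ≥ 0.

|V_m| = 6·2^m − 3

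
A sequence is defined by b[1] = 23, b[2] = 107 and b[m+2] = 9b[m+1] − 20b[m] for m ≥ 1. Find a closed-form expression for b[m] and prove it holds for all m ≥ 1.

Claim: b[m] = 3·5^m + 2·4^m.

Base cases: b[1] = 23 and 3·5^1 + 2·4^1 = 23; b[2] = 107 and 3·5^2 + 2·4^2 = 107.
Assume b[i] = 3·5^i + 2·4^i for all 1 ≤ i ≤ j, where j ≥ 2.
Then b[j+1] = 9b[j] − 20b[j−1] = 9·(3·5^j + 2·4^j) − 20·(3·5^{j−1} + 2·4^{j−1}) = 3·(9·5 − 20)5^{j−1} + 2·(9·4 − 20)4^{j−1} = 75·5^{j−1} + 32·4^{j−1} = 3·5^{j+1} + 2·4^{j+1}.
Hence b[m] = 3·5^m + 2·4^m for every m ≥ 1, by strong induction.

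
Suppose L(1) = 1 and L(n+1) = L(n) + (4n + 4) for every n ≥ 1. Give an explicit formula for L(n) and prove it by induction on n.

Claim: L(n) = 2n^2 + 2n − 3.

Base case: L(1) = 1, and 2·1^2 + 2·1 − 3 = 1.
Assume L(m) = 2m^2 + 2m − 3.
Then L(m+1) = L(m) + (4m + 4) = (2m^2 + 2m − 3) + (4m + 4) = 2m^2 + 6m + 1,
and 2·(m+1)^2 + 2·(m+1) − 3 = 2m^2 + 6m + 1.
This completes the inductive step, so L(n) = 2n^2 + 2n − 3 for all n ≥ 1.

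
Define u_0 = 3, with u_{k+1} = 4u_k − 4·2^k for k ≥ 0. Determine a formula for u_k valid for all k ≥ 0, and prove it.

Claim: u_k = 4^k + 2·2^k.

Base case: u_0 = 3, and 4^0 + 2·2^0 = 1 + 2 = 3.
Assume u_j = 4^j + 2·2^j for some j ≥ 0.
Then u_{j+1} = 4u_j − 4·2^j = 4·(4^j + 2·2^j) − 4·2^j = 4^{j+1} + 8·2^j − 4·2^j = 4^{j+1} + 4·2^j = 4^{j+1} + 2·2^{j+1}.
So the formula holds for j+1, and by induction u_k = 4^k + 2·2^k for all k ≥ 0.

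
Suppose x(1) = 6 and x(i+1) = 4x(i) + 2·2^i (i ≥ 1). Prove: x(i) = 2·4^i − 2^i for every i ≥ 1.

Base case: x(1) = 6, and 2·4^1 − 2^1 = 8 − 2 = 6.
Assume x(j) = 2·4^j − 2^j for some j ≥ 1.
Then x(j+1) = 4x(j) + 2·2^j = 4·(2·4^j − 2^j) + 2·2^j = 2·4^{j+1} − 4·2^j + 2·2^j = 2·4^{j+1} − 2·2^j = 2·4^{j+1} − 2^{j+1}.
So the formula holds for j+1, and by induction x(i) = 2·4^i − 2^i for all i ≥ 1.

x(i) = 2·4^i − 2^i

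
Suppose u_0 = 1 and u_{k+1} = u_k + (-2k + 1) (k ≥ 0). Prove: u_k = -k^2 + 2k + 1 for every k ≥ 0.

Base case: u_0 = 1, and -0^2 + 2·0 + 1 = 1.
Assume u_j = -j^2 + 2j + 1.
Then u_{j+1} = u_j + (-2j + 1) = (-j^2 + 2j + 1) + (-2j + 1) = -j^2 + 2,
and -(j+1)^2 + 2·(j+1) + 1 = -j^2 + 2.
Hence u_k = -k^2 + 2k + 1 for every k ≥ 0, by induction.

u_k = -k^2 + 2k + 1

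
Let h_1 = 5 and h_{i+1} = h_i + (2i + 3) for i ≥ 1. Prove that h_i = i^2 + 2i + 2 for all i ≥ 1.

Base case: h_1 = 5, and 1^2 + 2·1 + 2 = 5.
Assume h_r = r^2 + 2r + 2.
Then h_{r+1} = h_r + (2r + 3) = (r^2 + 2r + 2) + (2r + 3) = r^2 + 4r + 5,
and (r+1)^2 + 2·(r+1) + 2 = r^2 + 4r + 5.
This completes the inductive step, so h_i = i^2 + 2i + 2 for all i ≥ 1.

h_i = i^2 + 2i + 2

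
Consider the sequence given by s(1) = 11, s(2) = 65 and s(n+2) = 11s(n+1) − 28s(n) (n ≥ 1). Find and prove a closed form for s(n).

Claim: s(n) = 4^n + 7^n.

Base cases: s(1) = 11 and 4^1 + 7^1 = 11; s(2) = 65 and 4^2 + 7^2 = 65.
Assume s(j) = 4^j + 7^j for all 1 ≤ j ≤ r, where r ≥ 2.
Then s(r+1) = 11s(r) − 28s(r−1) = 11·(4^r + 7^r) − 28·(4^{r−1} + 7^{r−1}) = (11·4 − 28)4^{r−1} + (11·7 − 28)7^{r−1} = 16·4^{r−1} + 49·7^{r−1} = 4^{r+1} + 7^{r+1}.
This completes the inductive step, so s(n) = 4^n + 7^n for all n ≥ 1.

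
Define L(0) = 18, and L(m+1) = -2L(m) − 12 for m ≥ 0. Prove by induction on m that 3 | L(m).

Base case: L(0) = 18 = 3·6, so 3 | L(0).
Assume 3 | L(j), so L(j) = 3t for some integer t.
Then L(j+1) = -2L(j) − 12 = -2·(3t) − 12 = 3(-2t − 4), so 3 | L(j+1).
This completes the inductive step, so 3 | L(m) for all m ≥ 0.

3 | L(m)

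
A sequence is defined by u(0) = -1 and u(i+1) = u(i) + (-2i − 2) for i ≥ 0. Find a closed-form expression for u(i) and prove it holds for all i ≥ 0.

Claim: u(i) = -i^2 − i − 1.

Base case: u(0) = -1, and -0^2 − 0 − 1 = -1.
Assume u(k) = -k^2 − k − 1.
Then u(k+1) = u(k) + (-2k − 2) = (-k^2 − k − 1) + (-2k − 2) = -k^2 − 3k − 3,
and -(k+1)^2 − (k+1) − 1 = -k^2 − 3k − 3.
Hence u(i) = -i^2 − i − 1 for every i ≥ 0, by induction.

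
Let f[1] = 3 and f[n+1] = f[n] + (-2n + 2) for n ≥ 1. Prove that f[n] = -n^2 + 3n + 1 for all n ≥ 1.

Base case: f[1] = 3, and -1^2 + 3·1 + 1 = 3.
Assume f[m] = -m^2 + 3m + 1.
Then f[m+1] = f[m] + (-2m + 2) = (-m^2 + 3m + 1) + (-2m + 2) = -m^2 + m + 3,
and -(m+1)^2 + 3·(m+1) + 1 = -m^2 + m + 3.
Hence f[n] = -n^2 + 3n + 1 for every n ≥ 1, by induction.

f[n] = -n^2 + 3n + 1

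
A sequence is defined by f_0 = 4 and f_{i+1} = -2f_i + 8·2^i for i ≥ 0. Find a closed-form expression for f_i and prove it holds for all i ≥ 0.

Claim: f_i = 2·(-2)^i + 2·2^i.

Base case: f_0 = 4, and 2·(-2)^0 + 2·2^0 = 2 + 2 = 4.
Assume f_j = 2·(-2)^j + 2·2^j for some j ≥ 0.
Then f_{j+1} = -2f_j + 8·2^j = -2·(2·(-2)^j + 2·2^j) + 8·2^j = 2·(-2)^{j+1} − 4·2^j + 8·2^j = 2·(-2)^{j+1} + 4·2^j = 2·(-2)^{j+1} + 2·2^{j+1}.
By induction, f_i = 2·(-2)^i + 2·2^i for all i ≥ 0.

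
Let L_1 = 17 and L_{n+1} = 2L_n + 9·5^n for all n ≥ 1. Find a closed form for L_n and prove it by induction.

Claim: L_n = 2^n + 3·5^n.

Base case: L_1 = 17, and 2^1 + 3·5^1 = 2 + 15 = 17.
Assume L_m = 2^m + 3·5^m for some m ≥ 1.
Then L_{m+1} = 2L_m + 9·5^m = 2·(2^m + 3·5^m) + 9·5^m = 2^{m+1} + 6·5^m + 9·5^m = 2^{m+1} + 15·5^m = 2^{m+1} + 3·5^{m+1}.
So the formula holds for m+1, and by induction L_n = 2^n + 3·5^n for all n ≥ 1.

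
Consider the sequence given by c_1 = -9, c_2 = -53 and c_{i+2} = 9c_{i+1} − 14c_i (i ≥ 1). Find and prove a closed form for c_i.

Claim: c_i = -7^i − 2^i.

Base cases: c_1 = -9 and -7^1 − 2^1 = -9; c_2 = -53 and -7^2 − 2^2 = -53.
Assume c_j = -7^j − 2^j for all 1 ≤ j ≤ m, where m ≥ 2.
Then c_{m+1} = 9c_m − 14c_{m−1} = 9·(-7^m − 2^m) − 14·(-7^{m−1} − 2^{m−1}) = -(9·7 − 14)7^{m−1} − (9·2 − 14)2^{m−1} = -49·7^{m−1} − 4·2^{m−1} = -7^{m+1} − 2^{m+1}.
By strong induction, c_i = -7^i − 2^i for all i ≥ 1.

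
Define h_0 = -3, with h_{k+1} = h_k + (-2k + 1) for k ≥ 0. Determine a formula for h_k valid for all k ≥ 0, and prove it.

Claim: h_k = -k^2 + 2k − 3.

Base case: h_0 = -3, and -0^2 + 2·0 − 3 = -3.
Assume h_m = -m^2 + 2m − 3.
Then h_{m+1} = h_m + (-2m + 1) = (-m^2 + 2m − 3) + (-2m + 1) = -m^2 − 2,
and -(m+1)^2 + 2·(m+1) − 3 = -m^2 − 2.
This completes the inductive step, so h_k = -k^2 + 2k − 3 for all k ≥ 0.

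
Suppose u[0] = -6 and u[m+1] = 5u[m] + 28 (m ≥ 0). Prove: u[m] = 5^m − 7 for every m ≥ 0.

Base case: u[0] = -6, and 5^0 − 7 = 1 − 7 = -6.
Assume u[j] = 5^j − 7 for some j ≥ 0.
Then u[j+1] = 5u[j] + 28 = 5·(5^j − 7) + 28 = 5^{j+1} − 35 + 28 = 5^{j+1} − 7.
By induction, u[m] = 5^m − 7 for all m ≥ 0.

u[m] = 5^m − 7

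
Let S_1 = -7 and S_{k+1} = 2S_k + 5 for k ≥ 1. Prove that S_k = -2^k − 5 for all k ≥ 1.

Base case: S_1 = -7, and -2^1 − 5 = -2 − 5 = -7.
Assume S_m = -2^m − 5 for some m ≥ 1.
Then S_{m+1} = 2S_m + 5 = 2·(-2^m − 5) + 5 = -2^{m+1} − 10 + 5 = -2^{m+1} − 5.
So the formula holds for m+1, and by induction S_k = -2^k − 5 for all k ≥ 1.

S_k = -2^k − 5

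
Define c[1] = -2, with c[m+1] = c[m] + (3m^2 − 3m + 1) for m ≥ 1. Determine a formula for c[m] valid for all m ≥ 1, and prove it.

Claim: c[m] = m^3 − 3m^2 + 3m − 3.

Base case: c[1] = -2, and 1^3 − 3·1^2 + 3·1 − 3 = -2.
Assume c[k] = k^3 − 3k^2 + 3k − 3.
Then c[k+1] = c[k] + (3k^2 − 3k + 1) = (k^3 − 3k^2 + 3k − 3) + (3k^2 − 3k + 1) = k^3 − 2,
and (k+1)^3 − 3·(k+1)^2 + 3·(k+1) − 3 = k^3 − 2.
Hence c[m] = m^3 − 3m^2 + 3m − 3 for every m ≥ 1, by induction.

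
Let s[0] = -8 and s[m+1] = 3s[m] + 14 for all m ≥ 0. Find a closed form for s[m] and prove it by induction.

Claim: s[m] = -3^m − 7.

Base case: s[0] = -8, and -3^0 − 7 = -1 − 7 = -8.
Assume s[j] = -3^j − 7 for some j ≥ 0.
Then s[j+1] = 3s[j] + 14 = 3·(-3^j − 7) + 14 = -3^{j+1} − 21 + 14 = -3^{j+1} − 7.
Hence s[m] = -3^m − 7 for every m ≥ 0, by induction.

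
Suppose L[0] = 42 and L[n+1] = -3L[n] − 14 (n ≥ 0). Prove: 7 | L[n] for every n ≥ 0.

Base case: L[0] = 42 = 7·6, so 7 | L[0].
Assume 7 | L[r], so L[r] = 7t for some integer t.
Then L[r+1] = -3L[r] − 14 = -3·(7t) − 14 = 7(-3t − 2), so 7 | L[r+1].
This completes the inductive step, so 7 | L[n] for all n ≥ 0.

7 | L[n]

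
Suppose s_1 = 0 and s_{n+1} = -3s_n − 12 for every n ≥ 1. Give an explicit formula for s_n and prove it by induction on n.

Claim: s_n = -(-3)^n − 3.

Base case: s_1 = 0, and -(-3)^1 − 3 = 3 − 3 = 0.
Assume s_k = -(-3)^k − 3 for some k ≥ 1.
Then s_{k+1} = -3s_k − 12 = -3·(-(-3)^k − 3) − 12 = 3·(-3)^k + 9 − 12 = -(-3)^{k+1} − 3.
Hence s_n = -(-3)^n − 3 for every n ≥ 1, by induction.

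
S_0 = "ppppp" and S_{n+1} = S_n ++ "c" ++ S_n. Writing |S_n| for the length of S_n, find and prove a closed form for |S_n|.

Claim: |S_n| = 6·2^n − 1.

Base case: |S_0| = 5, and 6·2^0 − 1 = 5.
Assume |S_j| = 6·2^j − 1.
Then |S_{j+1}| = |S_j| + 1 + |S_j| = 2|S_j| + 1 = 2(6·2^j − 1) + 1 = 6·2^{j+1} − 2 + 1 = 6·2^{j+1} − 1.
Hence |S_n| = 6·2^n − 1 for every n ≥ 0, by induction.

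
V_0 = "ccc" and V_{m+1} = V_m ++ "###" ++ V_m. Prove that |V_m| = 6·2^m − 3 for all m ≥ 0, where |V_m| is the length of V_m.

Base case: |V_0| = 3, and 6·2^0 − 3 = 3.
Assume |V_j| = 6·2^j − 3.
Then |V_{j+1}| = |V_j| + 3 + |V_j| = 2|V_j| + 3 = 2(6·2^j − 3) + 3 = 6·2^{j+1} − 6 + 3 = 6·2^{j+1} − 3.
So the formula holds for j+1, and by induction |V_m| = 6·2^m − 3 for all m ≥ 0.

|V_m| = 6·2^m − 3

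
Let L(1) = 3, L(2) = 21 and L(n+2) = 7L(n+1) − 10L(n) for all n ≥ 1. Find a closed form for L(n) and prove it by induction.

Claim: L(n) = 5^n − 2^n.

Base cases: L(1) = 3 and 5^1 − 2^1 = 3; L(2) = 21 and 5^2 − 2^2 = 21.
Assume L(j) = 5^j − 2^j for all 1 ≤ j ≤ r, where r ≥ 2.
Then L(r+1) = 7L(r) − 10L(r−1) = 7·(5^r − 2^r) − 10·(5^{r−1} − 2^{r−1}) = (7·5 − 10)5^{r−1} − (7·2 − 10)2^{r−1} = 25·5^{r−1} − 4·2^{r−1} = 5^{r+1} − 2^{r+1}.
So the formula holds for r+1, and by strong induction L(n) = 5^n − 2^n for all n ≥ 1.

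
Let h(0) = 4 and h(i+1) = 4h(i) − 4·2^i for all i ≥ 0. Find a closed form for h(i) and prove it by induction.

Claim: h(i) = 2·4^i + 2·2^i.

Base case: h(0) = 4, and 2·4^0 + 2·2^0 = 2 + 2 = 4.
Assume h(r) = 2·4^r + 2·2^r for some r ≥ 0.
Then h(r+1) = 4h(r) − 4·2^r = 4·(2·4^r + 2·2^r) − 4·2^r = 2·4^{r+1} + 8·2^r − 4·2^r = 2·4^{r+1} + 4·2^r = 2·4^{r+1} + 2·2^{r+1}.
By induction, h(i) = 2·4^i + 2·2^i for all i ≥ 0.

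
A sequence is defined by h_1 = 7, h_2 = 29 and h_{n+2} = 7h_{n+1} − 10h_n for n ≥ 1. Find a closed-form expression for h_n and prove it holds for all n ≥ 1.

Claim: h_n = 5^n + 2^n.

Base cases: h_1 = 7 and 5^1 + 2^1 = 7; h_2 = 29 and 5^2 + 2^2 = 29.
Assume h_j = 5^j + 2^j for all 1 ≤ j ≤ k, where k ≥ 2.
Then h_{k+1} = 7h_k − 10h_{k−1} = 7·(5^k + 2^k) − 10·(5^{k−1} + 2^{k−1}) = (7·5 − 10)5^{k−1} + (7·2 − 10)2^{k−1} = 25·5^{k−1} + 4·2^{k−1} = 5^{k+1} + 2^{k+1}.
By strong induction, h_n = 5^n + 2^n for all n ≥ 1.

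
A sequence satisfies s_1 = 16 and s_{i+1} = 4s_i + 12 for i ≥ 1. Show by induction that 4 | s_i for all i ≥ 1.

Base case: s_1 = 16 = 4·4, so 4 | s_1.
Assume 4 | s_r, so s_r = 4t for some integer t.
Then s_{r+1} = 4s_r + 12 = 4·(4t) + 12 = 4(4t + 3), so 4 | s_{r+1}.
Hence 4 | s_i for every i ≥ 1, by induction.

4 | s_i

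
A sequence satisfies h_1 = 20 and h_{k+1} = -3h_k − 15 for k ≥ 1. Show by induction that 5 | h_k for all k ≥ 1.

Base case: h_1 = 20 = 5·4, so 5 | h_1.
Assume 5 | h_r, so h_r = 5t for some integer t.
Then h_{r+1} = -3h_r − 15 = -3·(5t) − 15 = 5(-3t − 3), so 5 | h_{r+1}.
This completes the inductive step, so 5 | h_k for all k ≥ 1.

5 | h_k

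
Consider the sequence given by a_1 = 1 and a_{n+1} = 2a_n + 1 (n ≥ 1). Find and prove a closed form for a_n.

Claim: a_n = 2^n − 1.

Base case: a_1 = 1, and 2^1 − 1 = 2 − 1 = 1.
Assume a_r = 2^r − 1 for some r ≥ 1.
Then a_{r+1} = 2a_r + 1 = 2·(2^r − 1) + 1 = 2^{r+1} − 2 + 1 = 2^{r+1} − 1.
Hence a_n = 2^n − 1 for every n ≥ 1, by induction.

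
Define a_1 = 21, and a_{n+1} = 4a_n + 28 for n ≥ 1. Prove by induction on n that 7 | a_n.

Base case: a_1 = 21 = 7·3, so 7 | a_1.
Assume 7 | a_r, so a_r = 7t for some integer t.
Then a_{r+1} = 4a_r + 28 = 4·(7t) + 28 = 7(4t + 4), so 7 | a_{r+1}.
This completes the inductive step, so 7 | a_n for all n ≥ 1.

7 | a_n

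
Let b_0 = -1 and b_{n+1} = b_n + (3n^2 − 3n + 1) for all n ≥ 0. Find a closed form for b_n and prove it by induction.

Claim: b_n = n^3 − 3n^2 + 3n − 1.

Base case: b_0 = -1, and 0^3 − 3·0^2 + 3·0 − 1 = -1.
Assume b_r = r^3 − 3r^2 + 3r − 1.
Then b_{r+1} = b_r + (3r^2 − 3r + 1) = (r^3 − 3r^2 + 3r − 1) + (3r^2 − 3r + 1) = r^3,
and (r+1)^3 − 3·(r+1)^2 + 3·(r+1) − 1 = r^3.
By induction, b_n = n^3 − 3n^2 + 3n − 1 for all n ≥ 0.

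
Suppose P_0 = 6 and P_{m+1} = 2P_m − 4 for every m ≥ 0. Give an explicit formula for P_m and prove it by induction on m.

Claim: P_m = 2^{m+1} + 4.

Base case: P_0 = 6, and 2^{0+1} + 4 = 2 + 4 = 6.
Assume P_r = 2^{r+1} + 4 for some r ≥ 0.
Then P_{r+1} = 2P_r − 4 = 2·(2^{r+1} + 4) − 4 = 2^{r+2} + 8 − 4 = 2^{r+2} + 4.
By induction, P_m = 2^{m+1} + 4 for all m ≥ 0.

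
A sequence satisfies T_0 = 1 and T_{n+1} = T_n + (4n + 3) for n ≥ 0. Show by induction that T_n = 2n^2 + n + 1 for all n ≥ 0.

Base case: T_0 = 1, and 2·0^2 + 0 + 1 = 1.
Assume T_j = 2j^2 + j + 1.
Then T_{j+1} = T_j + (4j + 3) = (2j^2 + j + 1) + (4j + 3) = 2j^2 + 5j + 4,
and 2·(j+1)^2 + (j+1) + 1 = 2j^2 + 5j + 4.
Hence T_n = 2n^2 + n + 1 for every n ≥ 0, by induction.

T_n = 2n^2 + n + 1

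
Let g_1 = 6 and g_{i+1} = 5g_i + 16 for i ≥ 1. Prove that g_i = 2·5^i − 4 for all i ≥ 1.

Base case: g_1 = 6, and 2·5^1 − 4 = 10 − 4 = 6.
Assume g_j = 2·5^j − 4 for some j ≥ 1.
Then g_{j+1} = 5g_j + 16 = 5·(2·5^j − 4) + 16 = 10·5^j − 20 + 16 = 2·5^{j+1} − 4.
So the formula holds for j+1, and by induction g_i = 2·5^i − 4 for all i ≥ 1.

g_i = 2·5^i − 4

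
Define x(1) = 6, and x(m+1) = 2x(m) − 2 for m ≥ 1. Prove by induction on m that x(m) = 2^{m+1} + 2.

Base case: x(1) = 6, and 2^{1+1} + 2 = 4 + 2 = 6.
Assume x(r) = 2^{r+1} + 2 for some r ≥ 1.
Then x(r+1) = 2x(r) − 2 = 2·(2^{r+1} + 2) − 2 = 2^{r+2} + 4 − 2 = 2^{r+2} + 2.
By induction, x(m) = 2^{m+1} + 2 for all m ≥ 1.

x(m) = 2^{m+1} + 2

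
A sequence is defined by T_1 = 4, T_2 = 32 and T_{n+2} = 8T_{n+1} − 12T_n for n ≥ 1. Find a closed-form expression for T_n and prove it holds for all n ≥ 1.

Claim: T_n = 6^n − 2^n.

Base cases: T_1 = 4 and 6^1 − 2^1 = 4; T_2 = 32 and 6^2 − 2^2 = 32.
Assume T_i = 6^i − 2^i for all 1 ≤ i ≤ j, where j ≥ 2.
Then T_{j+1} = 8T_j − 12T_{j−1} = 8·(6^j − 2^j) − 12·(6^{j−1} − 2^{j−1}) = (8·6 − 12)6^{j−1} − (8·2 − 12)2^{j−1} = 36·6^{j−1} − 4·2^{j−1} = 6^{j+1} − 2^{j+1}.
Hence T_n = 6^n − 2^n for every n ≥ 1, by strong induction.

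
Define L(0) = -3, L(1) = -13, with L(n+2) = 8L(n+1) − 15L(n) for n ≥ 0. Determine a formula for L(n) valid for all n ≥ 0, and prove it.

Claim: L(n) = -3^n − 2·5^n.

Base cases: L(0) = -3 and -3^0 − 2·5^0 = -3; L(1) = -13 and -3^1 − 2·5^1 = -13.
Assume L(j) = -3^j − 2·5^j for all 0 ≤ j ≤ r, where r ≥ 1.
Then L(r+1) = 8L(r) − 15L(r−1) = 8·(-3^r − 2·5^r) − 15·(-3^{r−1} − 2·5^{r−1}) = -(8·3 − 15)3^{r−1} − 2·(8·5 − 15)5^{r−1} = -9·3^{r−1} − 50·5^{r−1} = -3^{r+1} − 2·5^{r+1}.
By strong induction, L(n) = -3^n − 2·5^n for all n ≥ 0.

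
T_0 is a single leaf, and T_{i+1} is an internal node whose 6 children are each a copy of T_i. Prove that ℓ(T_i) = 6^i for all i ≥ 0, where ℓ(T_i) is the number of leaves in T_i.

Base case: ℓ(T_0) = 1, and 6^0 = 1.
Assume ℓ(T_r) = 6^r.
Then ℓ(T_{r+1}) = 6·ℓ(T_r) = 6·6^r = 6^{r+1}.
So the formula holds for r+1, and by induction ℓ(T_i) = 6^i for all i ≥ 0.

ℓ(T_i) = 6^i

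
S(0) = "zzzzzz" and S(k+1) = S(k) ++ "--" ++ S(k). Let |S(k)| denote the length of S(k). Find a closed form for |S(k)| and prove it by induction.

Claim: |S(k)| = 2^{k+3} − 2.

Base case: |S(0)| = 6, and 2^{0+3} − 2 = 6.
Assume |S(m)| = 2^{m+3} − 2.
Then |S(m+1)| = |S(m)| + 2 + |S(m)| = 2|S(m)| + 2 = 2(2^{m+3} − 2) + 2 = 2^{m+1+3} − 4 + 2 = 2^{m+1+3} − 2.
By induction, |S(k)| = 2^{k+3} − 2 for all k ≥ 0.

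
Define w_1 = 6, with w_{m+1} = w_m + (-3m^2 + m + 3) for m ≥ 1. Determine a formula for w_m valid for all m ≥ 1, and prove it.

Claim: w_m = -m^3 + 2m^2 + 2m + 3.

Base case: w_1 = 6, and -1^3 + 2·1^2 + 2·1 + 3 = 6.
Assume w_k = -k^3 + 2k^2 + 2k + 3.
Then w_{k+1} = w_k + (-3k^2 + k + 3) = (-k^3 + 2k^2 + 2k + 3) + (-3k^2 + k + 3) = -k^3 − k^2 + 3k + 6,
and -(k+1)^3 + 2·(k+1)^2 + 2·(k+1) + 3 = -k^3 − k^2 + 3k + 6.
This completes the inductive step, so w_m = -m^3 + 2m^2 + 2m + 3 for all m ≥ 1.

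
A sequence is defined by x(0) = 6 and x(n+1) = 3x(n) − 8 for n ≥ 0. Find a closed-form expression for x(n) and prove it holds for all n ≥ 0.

Claim: x(n) = 2·3^n + 4.

Base case: x(0) = 6, and 2·3^0 + 4 = 2 + 4 = 6.
Assume x(m) = 2·3^m + 4 for some m ≥ 0.
Then x(m+1) = 3x(m) − 8 = 3·(2·3^m + 4) − 8 = 6·3^m + 12 − 8 = 2·3^{m+1} + 4.
This completes the inductive step, so x(n) = 2·3^n + 4 for all n ≥ 0.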